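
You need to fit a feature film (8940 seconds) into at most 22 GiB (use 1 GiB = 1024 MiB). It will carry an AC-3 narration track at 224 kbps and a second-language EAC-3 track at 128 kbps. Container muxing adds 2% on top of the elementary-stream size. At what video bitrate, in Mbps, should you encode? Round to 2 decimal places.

20.37 Mbps

Budget: 22 GiB = 188978.6 Mb.
Stream payload after overhead: 188978.6 / 1.02 = 185273.1 Mb.
Total bitrate budget: 185273.1 Mb / 8940 s = 20.724 Mbps.
Audio total: 224 + 128 = 352 kbps = 0.352 Mbps.
Video: 20.724 − 0.352 = 20.372 Mbps.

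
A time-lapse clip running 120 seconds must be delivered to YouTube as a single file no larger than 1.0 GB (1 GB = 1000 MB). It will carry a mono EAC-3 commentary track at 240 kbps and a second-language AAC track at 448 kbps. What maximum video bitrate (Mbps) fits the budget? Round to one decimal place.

66.0 Mbps

Budget: 1.0 GB = 8000.0 Mb.
Total bitrate budget: 8000.0 Mb / 120 s = 66.667 Mbps.
Audio total: 240 + 448 = 688 kbps = 0.688 Mbps.
Video: 66.667 − 0.688 = 65.979 Mbps.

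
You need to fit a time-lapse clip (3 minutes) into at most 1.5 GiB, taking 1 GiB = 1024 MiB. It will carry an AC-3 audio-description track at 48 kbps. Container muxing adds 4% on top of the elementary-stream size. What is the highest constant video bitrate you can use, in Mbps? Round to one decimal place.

68.8 Mbps

Budget: 1.5 GiB = 12884.9 Mb.
Stream payload after overhead: 12884.9 / 1.04 = 12389.3 Mb.
3 min = 180 s
Total bitrate budget: 12389.3 Mb / 180 s = 68.830 Mbps.
Audio: 48 kbps = 0.048 Mbps.
Video: 68.830 − 0.048 = 68.782 Mbps.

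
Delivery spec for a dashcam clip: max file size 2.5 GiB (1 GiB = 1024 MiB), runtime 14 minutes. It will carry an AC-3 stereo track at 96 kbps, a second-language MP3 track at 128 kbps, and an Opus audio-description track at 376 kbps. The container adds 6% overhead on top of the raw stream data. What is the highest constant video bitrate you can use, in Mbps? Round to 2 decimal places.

23.52 Mbps

Budget: 2.5 GiB = 21474.8 Mb.
Stream payload after overhead: 21474.8 / 1.06 = 20259.3 Mb.
14 min = 840 s
Total bitrate budget: 20259.3 Mb / 840 s = 24.118 Mbps.
Audio total: 96 + 128 + 376 = 600 kbps = 0.600 Mbps.
Video: 24.118 − 0.600 = 23.518 Mbps.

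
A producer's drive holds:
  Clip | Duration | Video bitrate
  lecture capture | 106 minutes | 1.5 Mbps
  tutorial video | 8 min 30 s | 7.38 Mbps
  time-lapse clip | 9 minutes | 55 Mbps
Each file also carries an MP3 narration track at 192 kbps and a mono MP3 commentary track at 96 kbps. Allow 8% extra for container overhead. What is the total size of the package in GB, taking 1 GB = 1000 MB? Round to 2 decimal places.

6.09 GB

Audio total: 192 + 96 = 288 kbps = 0.288 Mbps.
lecture capture: 1.788 Mbps × 6360 s × 1.08 = 12281.4 Mb
tutorial video: 7.668 Mbps × 510 s × 1.08 = 4223.5 Mb
time-lapse clip: 55.288 Mbps × 540 s × 1.08 = 32244.0 Mb
Total: 48748.9 Mb = 6093.6 MB.
= 6.094 GB.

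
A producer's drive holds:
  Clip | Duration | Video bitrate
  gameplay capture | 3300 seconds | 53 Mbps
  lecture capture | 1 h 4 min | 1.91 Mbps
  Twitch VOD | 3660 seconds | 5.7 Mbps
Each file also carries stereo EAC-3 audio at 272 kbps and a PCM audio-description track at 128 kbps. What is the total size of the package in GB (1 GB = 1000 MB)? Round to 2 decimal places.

Audio total: 272 + 128 = 400 kbps = 0.400 Mbps.
gameplay capture: 53.400 Mbps × 3300 s = 176220.0 Mb
lecture capture: 2.310 Mbps × 3840 s = 8870.4 Mb
Twitch VOD: 6.100 Mbps × 3660 s = 22326.0 Mb
Total: 207416.4 Mb = 25927.0 MB.
= 25.93 GB.

25.93 GB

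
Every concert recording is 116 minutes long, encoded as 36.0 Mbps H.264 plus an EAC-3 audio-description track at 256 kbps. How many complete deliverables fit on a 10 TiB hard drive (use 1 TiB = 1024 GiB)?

348

116 min = 6960 s
Audio: 256 kbps = 0.256 Mbps.
Total bitrate: 36.256 Mbps.
Per item: 36.256 Mbps × 6960 s = 252,342 Mb = 31,543 MB.
Capacity: 10 TiB = 87,960,930 Mb; 348.58 items → 348 complete.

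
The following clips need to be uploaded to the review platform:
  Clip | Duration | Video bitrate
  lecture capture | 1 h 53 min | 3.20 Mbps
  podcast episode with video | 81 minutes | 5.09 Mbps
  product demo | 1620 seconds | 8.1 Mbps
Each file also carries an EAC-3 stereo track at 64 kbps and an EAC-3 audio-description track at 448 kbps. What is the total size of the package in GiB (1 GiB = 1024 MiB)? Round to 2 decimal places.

Audio total: 64 + 448 = 512 kbps = 0.512 Mbps.
lecture capture: 3.712 Mbps × 6780 s = 25167.4 Mb
podcast episode with video: 5.602 Mbps × 4860 s = 27225.7 Mb
product demo: 8.612 Mbps × 1620 s = 13951.4 Mb
Total: 66344.5 Mb = 8293.1 MB.
= 7.724 GiB.

7.72 GiB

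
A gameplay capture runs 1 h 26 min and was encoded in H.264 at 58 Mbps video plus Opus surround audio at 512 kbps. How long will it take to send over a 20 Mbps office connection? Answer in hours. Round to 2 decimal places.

1 h 26 min = 86 min = 5160 s
Audio: 512 kbps = 0.512 Mbps.
Total bitrate: 58.512 Mbps.
File: 58.512 Mbps × 5160 s = 301921.9 Mb.
At 20 Mbps: 301921.9 / 20 = 15096.1 s ≈ 4.19 hours.

4.19 hours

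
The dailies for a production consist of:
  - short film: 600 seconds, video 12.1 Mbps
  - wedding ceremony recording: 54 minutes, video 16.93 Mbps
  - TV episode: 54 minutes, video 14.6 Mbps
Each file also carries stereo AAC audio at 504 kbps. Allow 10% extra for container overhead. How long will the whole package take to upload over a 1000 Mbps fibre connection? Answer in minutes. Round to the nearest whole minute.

Audio: 504 kbps = 0.504 Mbps.
short film: 12.604 Mbps × 600 s × 1.10 = 8318.6 Mb
wedding ceremony recording: 17.434 Mbps × 3240 s × 1.10 = 62134.8 Mb
TV episode: 15.104 Mbps × 3240 s × 1.10 = 53830.7 Mb
Total: 124284.1 Mb = 15535.5 MB.
At 1000 Mbps: 124284.1 / 1000 = 124 s ≈ 2.07 minutes.

2 minutes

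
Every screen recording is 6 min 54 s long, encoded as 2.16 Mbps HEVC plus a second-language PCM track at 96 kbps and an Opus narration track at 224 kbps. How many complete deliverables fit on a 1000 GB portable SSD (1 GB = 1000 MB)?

7791

6 min 54 s = 414 s
Audio total: 96 + 224 = 320 kbps = 0.320 Mbps.
Total bitrate: 2.480 Mbps.
Per item: 2.480 Mbps × 414 s = 1,027 Mb = 128.3 MB.
Capacity: 1000 GB = 8,000,000 Mb; 7791.80 items → 7791 complete.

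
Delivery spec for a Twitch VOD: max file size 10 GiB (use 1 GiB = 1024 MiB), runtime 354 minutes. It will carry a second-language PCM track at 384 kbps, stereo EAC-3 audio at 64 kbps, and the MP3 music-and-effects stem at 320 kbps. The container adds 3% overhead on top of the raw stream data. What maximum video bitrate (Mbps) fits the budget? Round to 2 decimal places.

Budget: 10 GiB = 85899.3 Mb.
Stream payload after overhead: 85899.3 / 1.03 = 83397.4 Mb.
354 min = 21240 s
Total bitrate budget: 83397.4 Mb / 21240 s = 3.926 Mbps.
Audio total: 384 + 64 + 320 = 768 kbps = 0.768 Mbps.
Video: 3.926 − 0.768 = 3.158 Mbps.

3.16 Mbps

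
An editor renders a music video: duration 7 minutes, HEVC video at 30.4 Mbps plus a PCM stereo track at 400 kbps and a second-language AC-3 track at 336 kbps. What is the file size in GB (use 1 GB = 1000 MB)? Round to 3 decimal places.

1.635 GB

7 min = 420 s
Audio total: 400 + 336 = 736 kbps = 0.736 Mbps.
Total bitrate: 30.4 + 0.736 = 31.136 Mbps.
Stream data: 31.136 Mbps × 420 s = 13077.1 Mb.
13,077 Mb ÷ 8 = 1,635 MB → 1.635 GB.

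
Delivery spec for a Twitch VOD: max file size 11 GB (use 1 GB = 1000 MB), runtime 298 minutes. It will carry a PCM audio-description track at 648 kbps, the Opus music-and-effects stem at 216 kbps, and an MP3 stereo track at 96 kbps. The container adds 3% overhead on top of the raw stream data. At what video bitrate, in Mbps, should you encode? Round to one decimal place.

3.8 Mbps

Budget: 11 GB = 88000.0 Mb.
Stream payload after overhead: 88000.0 / 1.03 = 85436.9 Mb.
298 min = 17880 s
Total bitrate budget: 85436.9 Mb / 17880 s = 4.778 Mbps.
Audio total: 648 + 216 + 96 = 960 kbps = 0.960 Mbps.
Video: 4.778 − 0.960 = 3.818 Mbps.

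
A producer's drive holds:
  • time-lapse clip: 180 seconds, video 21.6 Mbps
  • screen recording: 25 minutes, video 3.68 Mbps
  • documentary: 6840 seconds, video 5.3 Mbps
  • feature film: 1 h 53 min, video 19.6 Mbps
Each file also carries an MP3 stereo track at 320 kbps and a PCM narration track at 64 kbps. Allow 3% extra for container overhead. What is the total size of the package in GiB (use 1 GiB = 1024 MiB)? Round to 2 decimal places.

Audio total: 320 + 64 = 384 kbps = 0.384 Mbps.
time-lapse clip: 21.984 Mbps × 180 s × 1.03 = 4075.8 Mb
screen recording: 4.064 Mbps × 1500 s × 1.03 = 6278.9 Mb
documentary: 5.684 Mbps × 6840 s × 1.03 = 40044.9 Mb
feature film: 19.984 Mbps × 6780 s × 1.03 = 139556.3 Mb
Total: 189955.9 Mb = 23744.5 MB.
= 22.11 GiB.

22.11 GiB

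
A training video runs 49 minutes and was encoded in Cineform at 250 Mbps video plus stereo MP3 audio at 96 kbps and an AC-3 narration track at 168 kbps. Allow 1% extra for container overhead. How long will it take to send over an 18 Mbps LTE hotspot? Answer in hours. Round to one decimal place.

49 min = 2940 s
Audio total: 96 + 168 = 264 kbps = 0.264 Mbps.
Total bitrate: 250.264 Mbps.
File: 250.264 Mbps × 2940 s = 735776.2 Mb.
With 1% container overhead: ×1.01. → 743133.9 Mb.
At 18 Mbps: 743133.9 / 18 = 41285.2 s ≈ 11.5 hours.

11.5 hours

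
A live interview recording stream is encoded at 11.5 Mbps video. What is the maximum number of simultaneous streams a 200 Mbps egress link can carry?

200 Mbps = 200.0 Mbps; 200.0 / 11.500 = 17.39 → 17 viewers.

17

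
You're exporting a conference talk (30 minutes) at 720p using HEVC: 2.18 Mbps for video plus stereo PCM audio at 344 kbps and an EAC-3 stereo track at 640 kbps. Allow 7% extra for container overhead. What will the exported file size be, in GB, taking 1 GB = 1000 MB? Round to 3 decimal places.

30 min = 1800 s
Audio total: 344 + 640 = 984 kbps = 0.984 Mbps.
Total bitrate: 2.18 + 0.984 = 3.164 Mbps.
Stream data: 3.164 Mbps × 1800 s = 5695.2 Mb.
With 7% container overhead: ×1.07.
6,094 Mb ÷ 8 = 761.7 MB → 0.7617 GB.

0.762 GB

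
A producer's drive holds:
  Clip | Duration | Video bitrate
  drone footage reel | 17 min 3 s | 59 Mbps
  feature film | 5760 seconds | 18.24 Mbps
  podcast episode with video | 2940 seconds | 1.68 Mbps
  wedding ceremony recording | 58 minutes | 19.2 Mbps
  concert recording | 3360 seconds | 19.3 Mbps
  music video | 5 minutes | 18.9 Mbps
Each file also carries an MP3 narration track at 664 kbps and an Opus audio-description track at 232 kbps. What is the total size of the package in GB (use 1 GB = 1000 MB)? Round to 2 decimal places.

40.35 GB

Audio total: 664 + 232 = 896 kbps = 0.896 Mbps.
drone footage reel: 59.896 Mbps × 1023 s = 61273.6 Mb
feature film: 19.136 Mbps × 5760 s = 110223.4 Mb
podcast episode with video: 2.576 Mbps × 2940 s = 7573.4 Mb
wedding ceremony recording: 20.096 Mbps × 3480 s = 69934.1 Mb
concert recording: 20.196 Mbps × 3360 s = 67858.6 Mb
music video: 19.796 Mbps × 300 s = 5938.8 Mb
Total: 322801.8 Mb = 40350.2 MB.
= 40.35 GB.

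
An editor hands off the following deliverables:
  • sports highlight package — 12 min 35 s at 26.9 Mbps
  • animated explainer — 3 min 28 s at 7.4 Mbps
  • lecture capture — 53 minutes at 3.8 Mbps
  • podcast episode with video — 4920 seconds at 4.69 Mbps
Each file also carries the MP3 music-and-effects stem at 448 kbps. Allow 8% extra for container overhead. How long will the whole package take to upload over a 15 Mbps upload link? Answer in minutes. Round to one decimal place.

73.3 minutes

Audio: 448 kbps = 0.448 Mbps.
sports highlight package: 27.348 Mbps × 755 s × 1.08 = 22299.6 Mb
animated explainer: 7.848 Mbps × 208 s × 1.08 = 1763.0 Mb
lecture capture: 4.248 Mbps × 3180 s × 1.08 = 14589.3 Mb
podcast episode with video: 5.138 Mbps × 4920 s × 1.08 = 27301.3 Mb
Total: 65953.1 Mb = 8244.1 MB.
At 15 Mbps: 65953.1 / 15 = 4397 s ≈ 73.3 minutes.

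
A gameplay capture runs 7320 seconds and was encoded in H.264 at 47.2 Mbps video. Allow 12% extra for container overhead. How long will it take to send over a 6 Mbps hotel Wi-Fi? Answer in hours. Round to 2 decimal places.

17.92 hours

File: 47.200 Mbps × 7320 s = 345504.0 Mb.
With 12% container overhead: ×1.12. → 386964.5 Mb.
At 6 Mbps: 386964.5 / 6 = 64494.1 s ≈ 17.9 hours.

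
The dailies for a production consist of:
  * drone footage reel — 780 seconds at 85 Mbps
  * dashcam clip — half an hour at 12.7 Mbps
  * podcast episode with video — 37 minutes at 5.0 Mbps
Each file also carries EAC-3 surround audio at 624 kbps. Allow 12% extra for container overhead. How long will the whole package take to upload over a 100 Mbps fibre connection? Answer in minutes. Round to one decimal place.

19.3 minutes

Audio: 624 kbps = 0.624 Mbps.
drone footage reel: 85.624 Mbps × 780 s × 1.12 = 74801.1 Mb
dashcam clip: 13.324 Mbps × 1800 s × 1.12 = 26861.2 Mb
podcast episode with video: 5.624 Mbps × 2220 s × 1.12 = 13983.5 Mb
Total: 115645.8 Mb = 14455.7 MB.
At 100 Mbps: 115645.8 / 100 = 1156 s ≈ 19.3 minutes.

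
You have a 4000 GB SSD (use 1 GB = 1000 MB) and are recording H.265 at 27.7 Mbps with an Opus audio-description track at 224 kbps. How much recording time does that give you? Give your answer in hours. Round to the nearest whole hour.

318 hours

Audio: 224 kbps = 0.224 Mbps.
Total bitrate: 27.7 + 0.224 = 27.924 Mbps.
Capacity: 4000 GB = 32,000,000 Mb.
Recording time: 32,000,000 / 27.924 = 1,145,968 s ≈ 318 hours.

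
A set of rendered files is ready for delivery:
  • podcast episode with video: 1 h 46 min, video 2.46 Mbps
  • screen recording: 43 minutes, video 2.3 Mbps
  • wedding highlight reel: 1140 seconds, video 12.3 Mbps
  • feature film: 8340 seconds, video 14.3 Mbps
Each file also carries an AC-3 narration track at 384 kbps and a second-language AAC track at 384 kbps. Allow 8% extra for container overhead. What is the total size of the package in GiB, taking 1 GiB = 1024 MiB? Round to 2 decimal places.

Audio total: 384 + 384 = 768 kbps = 0.768 Mbps.
podcast episode with video: 3.228 Mbps × 6360 s × 1.08 = 22172.5 Mb
screen recording: 3.068 Mbps × 2580 s × 1.08 = 8548.7 Mb
wedding highlight reel: 13.068 Mbps × 1140 s × 1.08 = 16089.3 Mb
feature film: 15.068 Mbps × 8340 s × 1.08 = 135720.5 Mb
Total: 182531.0 Mb = 22816.4 MB.
= 21.25 GiB.

21.25 GiB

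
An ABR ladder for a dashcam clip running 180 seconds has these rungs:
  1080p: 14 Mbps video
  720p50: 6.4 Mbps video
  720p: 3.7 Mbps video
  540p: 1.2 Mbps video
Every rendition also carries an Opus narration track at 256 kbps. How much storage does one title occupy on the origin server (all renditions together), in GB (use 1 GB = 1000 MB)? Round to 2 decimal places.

0.59 GB

Audio: 256 kbps = 0.256 Mbps.
Sum of rendition bitrates: (14+0.256) + (6.4+0.256) + (3.7+0.256) + (1.2+0.256) = 26.324 Mbps.
× 180 s = 4,738 Mb = 592.3 MB = 0.5923 GB.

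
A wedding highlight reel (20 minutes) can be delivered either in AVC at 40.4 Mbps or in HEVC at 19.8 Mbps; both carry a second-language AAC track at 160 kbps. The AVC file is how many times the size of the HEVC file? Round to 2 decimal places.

2.03

20 min = 1200 s
Audio: 160 kbps = 0.160 Mbps.
AVC: 40.560 Mbps × 1200 s = 48672.0 Mb = 6.084 GB.
HEVC: 19.960 Mbps × 1200 s = 23952.0 Mb = 2.994 GB.
Ratio: 6.084 / 2.994 = 2.032.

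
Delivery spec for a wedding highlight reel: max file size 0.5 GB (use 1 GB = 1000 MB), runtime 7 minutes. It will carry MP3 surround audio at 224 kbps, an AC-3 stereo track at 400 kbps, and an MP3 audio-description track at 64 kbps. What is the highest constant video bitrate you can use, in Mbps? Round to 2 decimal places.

8.84 Mbps

Budget: 0.5 GB = 4000.0 Mb.
7 min = 420 s
Total bitrate budget: 4000.0 Mb / 420 s = 9.524 Mbps.
Audio total: 224 + 400 + 64 = 688 kbps = 0.688 Mbps.
Video: 9.524 − 0.688 = 8.836 Mbps.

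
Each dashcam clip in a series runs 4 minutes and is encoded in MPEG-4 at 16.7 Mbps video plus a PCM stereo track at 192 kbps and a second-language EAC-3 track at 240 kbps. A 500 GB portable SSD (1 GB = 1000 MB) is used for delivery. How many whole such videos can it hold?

972

4 min = 240 s
Audio total: 192 + 240 = 432 kbps = 0.432 Mbps.
Total bitrate: 17.132 Mbps.
Per item: 17.132 Mbps × 240 s = 4,112 Mb = 514.0 MB.
Capacity: 500 GB = 4,000,000 Mb; 972.84 items → 972 complete.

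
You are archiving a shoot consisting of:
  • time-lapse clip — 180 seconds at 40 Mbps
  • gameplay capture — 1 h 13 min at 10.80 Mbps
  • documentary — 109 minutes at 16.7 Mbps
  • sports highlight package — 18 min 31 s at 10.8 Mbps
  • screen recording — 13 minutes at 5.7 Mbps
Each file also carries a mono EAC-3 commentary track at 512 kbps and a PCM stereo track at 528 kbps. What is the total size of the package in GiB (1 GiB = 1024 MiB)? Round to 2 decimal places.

Audio total: 512 + 528 = 1040 kbps = 1.040 Mbps.
time-lapse clip: 41.040 Mbps × 180 s = 7387.2 Mb
gameplay capture: 11.840 Mbps × 4380 s = 51859.2 Mb
documentary: 17.740 Mbps × 6540 s = 116019.6 Mb
sports highlight package: 11.840 Mbps × 1111 s = 13154.2 Mb
screen recording: 6.740 Mbps × 780 s = 5257.2 Mb
Total: 193677.4 Mb = 24209.7 MB.
= 22.55 GiB.

22.55 GiB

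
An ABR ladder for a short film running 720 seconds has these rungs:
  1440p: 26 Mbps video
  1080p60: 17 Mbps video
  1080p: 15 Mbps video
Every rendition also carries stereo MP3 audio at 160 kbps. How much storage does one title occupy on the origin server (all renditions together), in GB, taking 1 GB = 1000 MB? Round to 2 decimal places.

Audio: 160 kbps = 0.160 Mbps.
Sum of rendition bitrates: (26+0.160) + (17+0.160) + (15+0.160) = 58.480 Mbps.
× 720 s = 42,106 Mb = 5,263 MB = 5.263 GB.

5.26 GB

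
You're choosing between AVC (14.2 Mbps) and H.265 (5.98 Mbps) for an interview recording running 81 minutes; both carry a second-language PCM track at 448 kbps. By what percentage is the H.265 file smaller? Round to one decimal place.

56.1%

81 min = 4860 s
Audio: 448 kbps = 0.448 Mbps.
AVC: 14.648 Mbps × 4860 s = 71189.3 Mb = 8.899 GB.
H.265: 6.428 Mbps × 4860 s = 31240.1 Mb = 3.905 GB.
Reduction: (1 − 3.905/8.899) × 100 = 56.12%.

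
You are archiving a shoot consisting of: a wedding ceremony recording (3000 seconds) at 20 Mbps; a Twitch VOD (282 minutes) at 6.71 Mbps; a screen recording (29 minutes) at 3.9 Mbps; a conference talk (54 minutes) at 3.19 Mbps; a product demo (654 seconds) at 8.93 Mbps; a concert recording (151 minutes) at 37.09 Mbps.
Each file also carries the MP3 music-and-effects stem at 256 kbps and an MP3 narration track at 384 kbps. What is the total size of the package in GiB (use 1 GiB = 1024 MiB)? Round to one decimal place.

Audio total: 256 + 384 = 640 kbps = 0.640 Mbps.
wedding ceremony recording: 20.640 Mbps × 3000 s = 61920.0 Mb
Twitch VOD: 7.350 Mbps × 16920 s = 124362.0 Mb
screen recording: 4.540 Mbps × 1740 s = 7899.6 Mb
conference talk: 3.830 Mbps × 3240 s = 12409.2 Mb
product demo: 9.570 Mbps × 654 s = 6258.8 Mb
concert recording: 37.730 Mbps × 9060 s = 341833.8 Mb
Total: 554683.4 Mb = 69335.4 MB.
= 64.57 GiB.

64.6 GiB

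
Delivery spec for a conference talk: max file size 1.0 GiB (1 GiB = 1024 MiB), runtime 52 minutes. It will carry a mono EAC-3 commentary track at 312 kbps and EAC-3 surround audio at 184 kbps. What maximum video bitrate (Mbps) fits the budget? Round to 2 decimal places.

2.26 Mbps

Budget: 1.0 GiB = 8589.9 Mb.
52 min = 3120 s
Total bitrate budget: 8589.9 Mb / 3120 s = 2.753 Mbps.
Audio total: 312 + 184 = 496 kbps = 0.496 Mbps.
Video: 2.753 − 0.496 = 2.257 Mbps.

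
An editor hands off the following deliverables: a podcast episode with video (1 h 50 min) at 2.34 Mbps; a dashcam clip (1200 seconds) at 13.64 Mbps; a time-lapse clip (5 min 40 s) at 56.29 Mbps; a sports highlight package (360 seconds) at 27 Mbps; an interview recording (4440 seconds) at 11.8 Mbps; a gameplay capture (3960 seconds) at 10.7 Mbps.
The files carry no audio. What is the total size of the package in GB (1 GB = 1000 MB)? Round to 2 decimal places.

podcast episode with video: 2.340 Mbps × 6600 s = 15444.0 Mb
dashcam clip: 13.640 Mbps × 1200 s = 16368.0 Mb
time-lapse clip: 56.290 Mbps × 340 s = 19138.6 Mb
sports highlight package: 27.000 Mbps × 360 s = 9720.0 Mb
interview recording: 11.800 Mbps × 4440 s = 52392.0 Mb
gameplay capture: 10.700 Mbps × 3960 s = 42372.0 Mb
Total: 155434.6 Mb = 19429.3 MB.
= 19.43 GB.

19.43 GB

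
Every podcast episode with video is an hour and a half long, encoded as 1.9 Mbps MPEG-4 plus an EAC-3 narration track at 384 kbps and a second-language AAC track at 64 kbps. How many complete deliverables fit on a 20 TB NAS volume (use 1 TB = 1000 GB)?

1.5 h = 5400 s
Audio total: 384 + 64 = 448 kbps = 0.448 Mbps.
Total bitrate: 2.348 Mbps.
Per item: 2.348 Mbps × 5400 s = 12,679 Mb = 1,585 MB.
Capacity: 20 TB = 160,000,000 Mb; 12619.09 items → 12619 complete.

12619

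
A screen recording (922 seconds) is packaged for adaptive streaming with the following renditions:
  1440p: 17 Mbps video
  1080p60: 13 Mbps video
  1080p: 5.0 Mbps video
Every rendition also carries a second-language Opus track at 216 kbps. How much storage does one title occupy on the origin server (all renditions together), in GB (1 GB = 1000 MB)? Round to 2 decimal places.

Audio: 216 kbps = 0.216 Mbps.
Sum of rendition bitrates: (17+0.216) + (13+0.216) + (5.0+0.216) = 35.648 Mbps.
× 922 s = 32,867 Mb = 4,108 MB = 4.108 GB.

4.11 GB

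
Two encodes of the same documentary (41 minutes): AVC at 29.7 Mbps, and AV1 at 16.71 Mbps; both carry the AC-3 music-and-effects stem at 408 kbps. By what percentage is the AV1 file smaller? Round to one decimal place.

43.1%

41 min = 2460 s
Audio: 408 kbps = 0.408 Mbps.
AVC: 30.108 Mbps × 2460 s = 74065.7 Mb = 9.258 GB.
AV1: 17.118 Mbps × 2460 s = 42110.3 Mb = 5.264 GB.
Reduction: (1 − 5.264/9.258) × 100 = 43.14%.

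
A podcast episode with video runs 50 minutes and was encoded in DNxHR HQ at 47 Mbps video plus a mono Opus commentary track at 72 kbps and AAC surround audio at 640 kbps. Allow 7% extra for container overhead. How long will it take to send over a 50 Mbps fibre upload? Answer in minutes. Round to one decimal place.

51.1 minutes

50 min = 3000 s
Audio total: 72 + 640 = 712 kbps = 0.712 Mbps.
Total bitrate: 47.712 Mbps.
File: 47.712 Mbps × 3000 s = 143136.0 Mb.
With 7% container overhead: ×1.07. → 153155.5 Mb.
At 50 Mbps: 153155.5 / 50 = 3063.1 s ≈ 51.1 minutes.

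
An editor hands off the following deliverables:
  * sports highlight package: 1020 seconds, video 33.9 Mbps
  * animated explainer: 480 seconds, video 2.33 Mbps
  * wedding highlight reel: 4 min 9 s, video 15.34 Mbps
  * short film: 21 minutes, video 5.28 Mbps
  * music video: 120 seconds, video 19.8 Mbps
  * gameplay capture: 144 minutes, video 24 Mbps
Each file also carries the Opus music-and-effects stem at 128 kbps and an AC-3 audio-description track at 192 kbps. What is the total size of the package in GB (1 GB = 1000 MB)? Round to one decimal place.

Audio total: 128 + 192 = 320 kbps = 0.320 Mbps.
sports highlight package: 34.220 Mbps × 1020 s = 34904.4 Mb
animated explainer: 2.650 Mbps × 480 s = 1272.0 Mb
wedding highlight reel: 15.660 Mbps × 249 s = 3899.3 Mb
short film: 5.600 Mbps × 1260 s = 7056.0 Mb
music video: 20.120 Mbps × 120 s = 2414.4 Mb
gameplay capture: 24.320 Mbps × 8640 s = 210124.8 Mb
Total: 259670.9 Mb = 32458.9 MB.
= 32.46 GB.

32.5 GB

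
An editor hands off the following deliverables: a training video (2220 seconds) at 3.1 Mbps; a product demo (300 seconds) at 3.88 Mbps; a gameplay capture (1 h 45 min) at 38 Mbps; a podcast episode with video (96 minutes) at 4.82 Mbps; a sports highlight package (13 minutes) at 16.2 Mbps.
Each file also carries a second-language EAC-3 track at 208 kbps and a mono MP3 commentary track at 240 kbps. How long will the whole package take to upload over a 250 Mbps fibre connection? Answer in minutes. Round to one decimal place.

Audio total: 208 + 240 = 448 kbps = 0.448 Mbps.
training video: 3.548 Mbps × 2220 s = 7876.6 Mb
product demo: 4.328 Mbps × 300 s = 1298.4 Mb
gameplay capture: 38.448 Mbps × 6300 s = 242222.4 Mb
podcast episode with video: 5.268 Mbps × 5760 s = 30343.7 Mb
sports highlight package: 16.648 Mbps × 780 s = 12985.4 Mb
Total: 294726.5 Mb = 36840.8 MB.
At 250 Mbps: 294726.5 / 250 = 1179 s ≈ 19.6 minutes.

19.6 minutes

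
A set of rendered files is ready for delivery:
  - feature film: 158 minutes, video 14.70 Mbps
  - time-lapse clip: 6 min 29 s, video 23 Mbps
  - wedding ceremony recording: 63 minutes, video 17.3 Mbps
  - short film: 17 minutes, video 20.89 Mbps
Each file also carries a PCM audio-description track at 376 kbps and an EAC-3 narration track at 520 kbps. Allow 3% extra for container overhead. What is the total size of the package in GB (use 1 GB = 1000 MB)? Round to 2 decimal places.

31.95 GB

Audio total: 376 + 520 = 896 kbps = 0.896 Mbps.
feature film: 15.596 Mbps × 9480 s × 1.03 = 152285.6 Mb
time-lapse clip: 23.896 Mbps × 389 s × 1.03 = 9574.4 Mb
wedding ceremony recording: 18.196 Mbps × 3780 s × 1.03 = 70844.3 Mb
short film: 21.786 Mbps × 1020 s × 1.03 = 22888.4 Mb
Total: 255592.7 Mb = 31949.1 MB.
= 31.95 GB.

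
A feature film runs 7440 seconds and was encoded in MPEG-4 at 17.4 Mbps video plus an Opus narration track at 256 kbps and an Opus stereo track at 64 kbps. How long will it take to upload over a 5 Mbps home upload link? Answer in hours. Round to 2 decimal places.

7.32 hours

Audio total: 256 + 64 = 320 kbps = 0.320 Mbps.
Total bitrate: 17.720 Mbps.
File: 17.720 Mbps × 7440 s = 131836.8 Mb.
At 5 Mbps: 131836.8 / 5 = 26367.4 s ≈ 7.32 hours.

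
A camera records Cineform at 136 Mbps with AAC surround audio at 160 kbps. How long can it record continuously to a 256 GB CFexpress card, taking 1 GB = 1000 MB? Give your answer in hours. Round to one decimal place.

4.2 hours

Audio: 160 kbps = 0.160 Mbps.
Total bitrate: 136 + 0.160 = 136.160 Mbps.
Capacity: 256 GB = 2,048,000 Mb.
Recording time: 2,048,000 / 136.160 = 15,041 s ≈ 4.18 hours.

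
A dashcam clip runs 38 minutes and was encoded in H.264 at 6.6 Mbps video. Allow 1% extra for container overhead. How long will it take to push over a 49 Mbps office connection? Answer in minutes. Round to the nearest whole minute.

38 min = 2280 s
File: 6.600 Mbps × 2280 s = 15048.0 Mb.
With 1% container overhead: ×1.01. → 15198.5 Mb.
At 49 Mbps: 15198.5 / 49 = 310.2 s ≈ 5.17 minutes.

5 minutes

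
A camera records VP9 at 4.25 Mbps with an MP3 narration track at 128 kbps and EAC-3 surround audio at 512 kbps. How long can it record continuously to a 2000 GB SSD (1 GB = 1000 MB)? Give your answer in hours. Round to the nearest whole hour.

909 hours

Audio total: 128 + 512 = 640 kbps = 0.640 Mbps.
Total bitrate: 4.25 + 0.640 = 4.890 Mbps.
Capacity: 2000 GB = 16,000,000 Mb.
Recording time: 16,000,000 / 4.890 = 3,271,984 s ≈ 909 hours.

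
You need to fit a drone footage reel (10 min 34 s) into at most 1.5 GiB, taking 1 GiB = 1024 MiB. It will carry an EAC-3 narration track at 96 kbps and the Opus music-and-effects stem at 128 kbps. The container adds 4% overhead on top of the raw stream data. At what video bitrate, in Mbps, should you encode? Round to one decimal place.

Budget: 1.5 GiB = 12884.9 Mb.
Stream payload after overhead: 12884.9 / 1.04 = 12389.3 Mb.
10 min 34 s = 634 s
Total bitrate budget: 12389.3 Mb / 634 s = 19.542 Mbps.
Audio total: 96 + 128 = 224 kbps = 0.224 Mbps.
Video: 19.542 − 0.224 = 19.318 Mbps.

19.3 Mbps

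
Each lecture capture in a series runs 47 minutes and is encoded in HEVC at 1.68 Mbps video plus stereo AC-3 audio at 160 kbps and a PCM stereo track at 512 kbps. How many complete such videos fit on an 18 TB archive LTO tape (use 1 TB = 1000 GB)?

21710

47 min = 2820 s
Audio total: 160 + 512 = 672 kbps = 0.672 Mbps.
Total bitrate: 2.352 Mbps.
Per item: 2.352 Mbps × 2820 s = 6,633 Mb = 829.1 MB.
Capacity: 18 TB = 144,000,000 Mb; 21710.81 items → 21710 complete.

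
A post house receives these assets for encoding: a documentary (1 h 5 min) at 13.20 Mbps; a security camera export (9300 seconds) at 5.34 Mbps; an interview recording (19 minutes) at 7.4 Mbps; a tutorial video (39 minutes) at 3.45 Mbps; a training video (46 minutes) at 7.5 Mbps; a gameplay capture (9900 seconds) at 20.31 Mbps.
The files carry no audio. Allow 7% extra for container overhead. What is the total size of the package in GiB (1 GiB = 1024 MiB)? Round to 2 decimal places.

42.28 GiB

documentary: 13.200 Mbps × 3900 s × 1.07 = 55083.6 Mb
security camera export: 5.340 Mbps × 9300 s × 1.07 = 53138.3 Mb
interview recording: 7.400 Mbps × 1140 s × 1.07 = 9026.5 Mb
tutorial video: 3.450 Mbps × 2340 s × 1.07 = 8638.1 Mb
training video: 7.500 Mbps × 2760 s × 1.07 = 22149.0 Mb
gameplay capture: 20.310 Mbps × 9900 s × 1.07 = 215143.8 Mb
Total: 363179.4 Mb = 45397.4 MB.
= 42.28 GiB.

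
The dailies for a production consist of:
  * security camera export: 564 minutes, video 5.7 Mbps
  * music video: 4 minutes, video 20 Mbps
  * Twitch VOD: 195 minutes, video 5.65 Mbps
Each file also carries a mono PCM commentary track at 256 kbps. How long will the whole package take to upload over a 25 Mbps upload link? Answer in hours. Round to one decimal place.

Audio: 256 kbps = 0.256 Mbps.
security camera export: 5.956 Mbps × 33840 s = 201551.0 Mb
music video: 20.256 Mbps × 240 s = 4861.4 Mb
Twitch VOD: 5.906 Mbps × 11700 s = 69100.2 Mb
Total: 275512.7 Mb = 34439.1 MB.
At 25 Mbps: 275512.7 / 25 = 11021 s ≈ 3.06 hours.

3.1 hours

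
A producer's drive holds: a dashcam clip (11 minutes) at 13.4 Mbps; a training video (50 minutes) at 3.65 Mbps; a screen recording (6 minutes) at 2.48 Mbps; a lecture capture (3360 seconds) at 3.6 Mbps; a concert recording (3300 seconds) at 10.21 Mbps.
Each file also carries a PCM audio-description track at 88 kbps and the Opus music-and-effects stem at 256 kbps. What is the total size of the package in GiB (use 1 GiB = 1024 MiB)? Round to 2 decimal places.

8.17 GiB

Audio total: 88 + 256 = 344 kbps = 0.344 Mbps.
dashcam clip: 13.744 Mbps × 660 s = 9071.0 Mb
training video: 3.994 Mbps × 3000 s = 11982.0 Mb
screen recording: 2.824 Mbps × 360 s = 1016.6 Mb
lecture capture: 3.944 Mbps × 3360 s = 13251.8 Mb
concert recording: 10.554 Mbps × 3300 s = 34828.2 Mb
Total: 70149.7 Mb = 8768.7 MB.
= 8.167 GiB.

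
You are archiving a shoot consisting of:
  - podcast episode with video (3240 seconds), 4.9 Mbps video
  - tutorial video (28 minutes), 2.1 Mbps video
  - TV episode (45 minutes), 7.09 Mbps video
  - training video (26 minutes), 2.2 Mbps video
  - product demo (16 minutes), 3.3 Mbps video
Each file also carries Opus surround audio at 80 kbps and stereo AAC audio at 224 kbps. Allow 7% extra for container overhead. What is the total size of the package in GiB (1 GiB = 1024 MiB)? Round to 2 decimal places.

6.01 GiB

Audio total: 80 + 224 = 304 kbps = 0.304 Mbps.
podcast episode with video: 5.204 Mbps × 3240 s × 1.07 = 18041.2 Mb
tutorial video: 2.404 Mbps × 1680 s × 1.07 = 4321.4 Mb
TV episode: 7.394 Mbps × 2700 s × 1.07 = 21361.3 Mb
training video: 2.504 Mbps × 1560 s × 1.07 = 4179.7 Mb
product demo: 3.604 Mbps × 960 s × 1.07 = 3702.0 Mb
Total: 51605.6 Mb = 6450.7 MB.
= 6.008 GiB.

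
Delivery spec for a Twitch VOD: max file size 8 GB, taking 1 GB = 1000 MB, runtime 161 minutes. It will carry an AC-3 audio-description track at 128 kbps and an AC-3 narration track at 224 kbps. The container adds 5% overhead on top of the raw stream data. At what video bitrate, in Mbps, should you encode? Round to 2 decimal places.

Budget: 8 GB = 64000.0 Mb.
Stream payload after overhead: 64000.0 / 1.05 = 60952.4 Mb.
161 min = 9660 s
Total bitrate budget: 60952.4 Mb / 9660 s = 6.310 Mbps.
Audio total: 128 + 224 = 352 kbps = 0.352 Mbps.
Video: 6.310 − 0.352 = 5.958 Mbps.

5.96 Mbps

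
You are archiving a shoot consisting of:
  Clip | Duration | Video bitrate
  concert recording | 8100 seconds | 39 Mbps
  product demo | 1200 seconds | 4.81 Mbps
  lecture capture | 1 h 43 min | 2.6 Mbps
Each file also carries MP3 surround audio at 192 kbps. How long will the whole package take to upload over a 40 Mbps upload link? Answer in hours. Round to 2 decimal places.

2.37 hours

Audio: 192 kbps = 0.192 Mbps.
concert recording: 39.192 Mbps × 8100 s = 317455.2 Mb
product demo: 5.002 Mbps × 1200 s = 6002.4 Mb
lecture capture: 2.792 Mbps × 6180 s = 17254.6 Mb
Total: 340712.2 Mb = 42589.0 MB.
At 40 Mbps: 340712.2 / 40 = 8518 s ≈ 2.37 hours.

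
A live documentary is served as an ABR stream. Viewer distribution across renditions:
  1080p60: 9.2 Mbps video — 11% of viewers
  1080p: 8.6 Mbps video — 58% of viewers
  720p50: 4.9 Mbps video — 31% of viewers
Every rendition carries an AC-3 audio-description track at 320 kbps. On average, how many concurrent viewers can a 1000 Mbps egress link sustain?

127

Audio: 320 kbps = 0.320 Mbps.
Average per-viewer bitrate: 0.11×9.520 + 0.58×8.920 + 0.31×5.220 = 7.839 Mbps.
1000 Mbps = 1,000 Mbps; 1,000 / 7.839 = 127.57 → 127.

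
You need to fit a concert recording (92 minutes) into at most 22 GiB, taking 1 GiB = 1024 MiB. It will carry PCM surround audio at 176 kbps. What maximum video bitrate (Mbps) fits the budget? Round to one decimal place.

34.1 Mbps

Budget: 22 GiB = 188978.6 Mb.
92 min = 5520 s
Total bitrate budget: 188978.6 Mb / 5520 s = 34.235 Mbps.
Audio: 176 kbps = 0.176 Mbps.
Video: 34.235 − 0.176 = 34.059 Mbps.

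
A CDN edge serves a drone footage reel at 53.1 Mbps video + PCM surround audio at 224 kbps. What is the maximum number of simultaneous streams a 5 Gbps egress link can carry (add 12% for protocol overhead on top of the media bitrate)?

83

Audio: 224 kbps = 0.224 Mbps.
Per-viewer media rate: 53.324 Mbps.
On the wire with 12% overhead: 59.723 Mbps.
5 Gbps = 5,000 Mbps; 5,000 / 59.723 = 83.72 → 83 viewers.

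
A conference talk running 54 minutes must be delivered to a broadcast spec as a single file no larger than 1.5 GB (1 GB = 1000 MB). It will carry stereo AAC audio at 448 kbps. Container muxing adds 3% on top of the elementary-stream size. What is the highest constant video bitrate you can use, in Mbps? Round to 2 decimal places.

3.15 Mbps

Budget: 1.5 GB = 12000.0 Mb.
Stream payload after overhead: 12000.0 / 1.03 = 11650.5 Mb.
54 min = 3240 s
Total bitrate budget: 11650.5 Mb / 3240 s = 3.596 Mbps.
Audio: 448 kbps = 0.448 Mbps.
Video: 3.596 − 0.448 = 3.148 Mbps.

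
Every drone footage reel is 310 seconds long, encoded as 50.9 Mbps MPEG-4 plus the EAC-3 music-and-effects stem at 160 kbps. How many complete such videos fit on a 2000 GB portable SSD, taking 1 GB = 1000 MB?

1010

Audio: 160 kbps = 0.160 Mbps.
Total bitrate: 51.060 Mbps.
Per item: 51.060 Mbps × 310 s = 15,829 Mb = 1,979 MB.
Capacity: 2000 GB = 16,000,000 Mb; 1010.83 items → 1010 complete.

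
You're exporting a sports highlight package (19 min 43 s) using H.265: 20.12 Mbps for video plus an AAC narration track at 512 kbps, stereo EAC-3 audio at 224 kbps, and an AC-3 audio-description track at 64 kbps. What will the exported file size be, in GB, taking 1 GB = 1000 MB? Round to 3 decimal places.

19 min 43 s = 1183 s
Audio total: 512 + 224 + 64 = 800 kbps = 0.800 Mbps.
Total bitrate: 20.12 + 0.800 = 20.920 Mbps.
Stream data: 20.920 Mbps × 1183 s = 24748.4 Mb.
24,748 Mb ÷ 8 = 3,094 MB → 3.094 GB.

3.094 GB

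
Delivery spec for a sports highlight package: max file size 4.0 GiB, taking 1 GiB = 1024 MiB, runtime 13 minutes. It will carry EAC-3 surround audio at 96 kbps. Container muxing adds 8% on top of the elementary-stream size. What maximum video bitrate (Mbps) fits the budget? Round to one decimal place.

40.7 Mbps

Budget: 4.0 GiB = 34359.7 Mb.
Stream payload after overhead: 34359.7 / 1.08 = 31814.6 Mb.
13 min = 780 s
Total bitrate budget: 31814.6 Mb / 780 s = 40.788 Mbps.
Audio: 96 kbps = 0.096 Mbps.
Video: 40.788 − 0.096 = 40.692 Mbps.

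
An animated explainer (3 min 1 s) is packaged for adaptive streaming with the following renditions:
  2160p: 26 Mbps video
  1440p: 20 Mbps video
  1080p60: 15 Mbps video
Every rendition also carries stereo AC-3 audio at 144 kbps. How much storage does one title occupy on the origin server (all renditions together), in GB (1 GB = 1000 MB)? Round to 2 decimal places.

3 min 1 s = 181 s
Audio: 144 kbps = 0.144 Mbps.
Sum of rendition bitrates: (26+0.144) + (20+0.144) + (15+0.144) = 61.432 Mbps.
× 181 s = 11,119 Mb = 1,390 MB = 1.390 GB.

1.39 GB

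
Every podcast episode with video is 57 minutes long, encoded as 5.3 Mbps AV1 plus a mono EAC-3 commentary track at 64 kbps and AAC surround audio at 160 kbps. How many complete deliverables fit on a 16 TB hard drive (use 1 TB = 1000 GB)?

57 min = 3420 s
Audio total: 64 + 160 = 224 kbps = 0.224 Mbps.
Total bitrate: 5.524 Mbps.
Per item: 5.524 Mbps × 3420 s = 18,892 Mb = 2,362 MB.
Capacity: 16 TB = 128,000,000 Mb; 6775.33 items → 6775 complete.

6775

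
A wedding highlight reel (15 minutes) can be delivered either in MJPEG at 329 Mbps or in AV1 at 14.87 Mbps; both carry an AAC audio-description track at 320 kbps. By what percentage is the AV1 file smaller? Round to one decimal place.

15 min = 900 s
Audio: 320 kbps = 0.320 Mbps.
MJPEG: 329.320 Mbps × 900 s = 296388.0 Mb = 34.504 GiB.
AV1: 15.190 Mbps × 900 s = 13671.0 Mb = 1.592 GiB.
Reduction: (1 − 1.592/34.504) × 100 = 95.39%.

95.4%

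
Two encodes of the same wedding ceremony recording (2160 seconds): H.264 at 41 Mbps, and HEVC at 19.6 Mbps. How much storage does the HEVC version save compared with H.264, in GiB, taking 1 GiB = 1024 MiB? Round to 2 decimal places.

H.264: 41.000 Mbps × 2160 s = 88560.0 Mb = 10.310 GiB.
HEVC: 19.600 Mbps × 2160 s = 42336.0 Mb = 4.929 GiB.
Saving: 10.310 − 4.929 = 5.381 GiB.

5.38 GiB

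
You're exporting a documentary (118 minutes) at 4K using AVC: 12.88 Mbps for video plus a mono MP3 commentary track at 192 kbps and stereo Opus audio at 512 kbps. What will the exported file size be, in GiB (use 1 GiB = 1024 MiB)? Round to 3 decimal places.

11.196 GiB

118 min = 7080 s
Audio total: 192 + 512 = 704 kbps = 0.704 Mbps.
Total bitrate: 12.88 + 0.704 = 13.584 Mbps.
Stream data: 13.584 Mbps × 7080 s = 96174.7 Mb.
96,175 Mb = 12,021,840,000 bytes ÷ 1,073,741,824 = 11.20 GiB.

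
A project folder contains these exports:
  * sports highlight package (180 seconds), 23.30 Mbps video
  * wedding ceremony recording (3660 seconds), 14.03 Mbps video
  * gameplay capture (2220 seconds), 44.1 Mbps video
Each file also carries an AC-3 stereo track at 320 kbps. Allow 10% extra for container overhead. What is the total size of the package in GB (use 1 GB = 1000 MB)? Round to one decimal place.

Audio: 320 kbps = 0.320 Mbps.
sports highlight package: 23.620 Mbps × 180 s × 1.10 = 4676.8 Mb
wedding ceremony recording: 14.350 Mbps × 3660 s × 1.10 = 57773.1 Mb
gameplay capture: 44.420 Mbps × 2220 s × 1.10 = 108473.6 Mb
Total: 170923.5 Mb = 21365.4 MB.
= 21.37 GB.

21.4 GB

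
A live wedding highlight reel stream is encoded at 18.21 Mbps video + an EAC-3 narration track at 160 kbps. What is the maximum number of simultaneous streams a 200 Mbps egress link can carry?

Audio: 160 kbps = 0.160 Mbps.
Per-viewer media rate: 18.370 Mbps.
200 Mbps = 200.0 Mbps; 200.0 / 18.370 = 10.89 → 10 viewers.

10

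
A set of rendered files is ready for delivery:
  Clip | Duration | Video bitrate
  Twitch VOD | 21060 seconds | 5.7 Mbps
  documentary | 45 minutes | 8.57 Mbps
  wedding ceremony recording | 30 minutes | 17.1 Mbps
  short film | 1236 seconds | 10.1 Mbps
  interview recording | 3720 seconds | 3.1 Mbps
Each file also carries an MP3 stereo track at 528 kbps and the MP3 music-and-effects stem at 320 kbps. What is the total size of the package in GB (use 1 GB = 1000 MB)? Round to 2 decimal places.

Audio total: 528 + 320 = 848 kbps = 0.848 Mbps.
Twitch VOD: 6.548 Mbps × 21060 s = 137900.9 Mb
documentary: 9.418 Mbps × 2700 s = 25428.6 Mb
wedding ceremony recording: 17.948 Mbps × 1800 s = 32306.4 Mb
short film: 10.948 Mbps × 1236 s = 13531.7 Mb
interview recording: 3.948 Mbps × 3720 s = 14686.6 Mb
Total: 223854.2 Mb = 27981.8 MB.
= 27.98 GB.

27.98 GB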